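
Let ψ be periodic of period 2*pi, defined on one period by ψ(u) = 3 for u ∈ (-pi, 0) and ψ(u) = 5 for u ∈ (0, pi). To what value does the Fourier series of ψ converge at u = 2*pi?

u = 2*pi differs from u = 0 by 1 full period(s), and the series is 2*pi-periodic.
At u = 0 the one-sided limits are ψ(0^-) = 3 and ψ(0^+) = 5.
By Dirichlet's theorem the series converges to their average, [(3) + (5)]/2 = 4.

4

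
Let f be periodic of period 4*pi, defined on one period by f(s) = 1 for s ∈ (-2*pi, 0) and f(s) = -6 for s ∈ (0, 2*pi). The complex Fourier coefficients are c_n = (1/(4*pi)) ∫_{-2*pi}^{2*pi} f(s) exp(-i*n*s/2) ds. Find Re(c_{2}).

0

Since f is real-valued, Re(c_{2}) = (1/(4*pi)) ∫_{-2*pi}^{2*pi} f(s) cos(s) ds = a_{2}/2.
Split the integral at the breakpoints.
Directly, an antiderivative of (1) cos(s) is sin(s); evaluating from -2*pi to 0: ∫_{-2*pi}^{0} (1) cos(s) ds = (0) - (0) = 0.
Directly, an antiderivative of (-6) cos(s) is -6*sin(s); evaluating from 0 to 2*pi: ∫_{0}^{2*pi} (-6) cos(s) ds = (0) - (0) = 0.
So ∫_{-2*pi}^{2*pi} f(s) cos(s) ds = 0.
Hence Re(c_{2}) = (1/(4*pi))·(0) = 0.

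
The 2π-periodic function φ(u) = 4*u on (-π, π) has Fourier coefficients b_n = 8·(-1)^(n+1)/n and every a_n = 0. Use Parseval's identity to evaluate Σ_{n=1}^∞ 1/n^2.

pi**2/6

Parseval: Σ b_n^2 = (1/π) ∫_{-π}^{π} φ(u)^2 du = 32*pi**2/3.
Σ b_n^2 = Σ 64/n^2, so Σ 1/n^2 = (32*pi**2/3)/64 = pi**2/6.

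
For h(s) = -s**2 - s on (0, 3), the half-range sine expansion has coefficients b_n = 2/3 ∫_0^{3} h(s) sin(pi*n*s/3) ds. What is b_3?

b_3 = 2/3 ∫_0^{3} (-s**2 - s) sin(pi*s) ds.
Integrating by parts twice (tabular method), an antiderivative of (-s**2 - s) sin(pi*s) is s**2*cos(pi*s)/pi - 2*s*sin(pi*s)/pi**2 + s*cos(pi*s)/pi - sin(pi*s)/pi**2 - 2*cos(pi*s)/pi**3; evaluating from 0 to 3: ∫_{0}^{3} (-s**2 - s) sin(pi*s) ds = (-12/pi + 2/pi**3) - (-2/pi**3) = -12/pi + 4/pi**3.
Hence b_3 = (2/3)·(-12/pi + 4/pi**3) = -8/pi + 8/(3*pi**3).

-8/pi + 8/(3*pi**3)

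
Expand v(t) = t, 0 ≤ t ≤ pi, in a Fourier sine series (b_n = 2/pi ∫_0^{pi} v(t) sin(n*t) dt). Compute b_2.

-1

b_2 = 2/pi ∫_0^{pi} (t) sin(2*t) dt.
Integrating by parts (boundary term plus one more integral), an antiderivative of (t) sin(2*t) is -t*cos(2*t)/2 + sin(2*t)/4; evaluating from 0 to pi: ∫_{0}^{pi} (t) sin(2*t) dt = (-pi/2) - (0) = -pi/2.
Hence b_2 = (2/pi)·(-pi/2) = -1.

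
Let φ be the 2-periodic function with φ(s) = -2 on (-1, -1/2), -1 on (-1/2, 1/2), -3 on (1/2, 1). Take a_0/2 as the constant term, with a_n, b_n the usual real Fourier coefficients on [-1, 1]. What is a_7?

-3/(7*pi)

a_7 = ∫_{-1}^{1} φ(s) cos(7*pi*s) ds.
Split the integral at the breakpoints.
Directly, an antiderivative of (-2) cos(7*pi*s) is -2*sin(7*pi*s)/(7*pi); evaluating from -1 to -1/2: ∫_{-1}^{-1/2} (-2) cos(7*pi*s) ds = (-2/(7*pi)) - (0) = -2/(7*pi).
Directly, an antiderivative of (-1) cos(7*pi*s) is -sin(7*pi*s)/(7*pi); evaluating from -1/2 to 1/2: ∫_{-1/2}^{1/2} (-1) cos(7*pi*s) ds = (1/(7*pi)) - (-1/(7*pi)) = 2/(7*pi).
Directly, an antiderivative of (-3) cos(7*pi*s) is -3*sin(7*pi*s)/(7*pi); evaluating from 1/2 to 1: ∫_{1/2}^{1} (-3) cos(7*pi*s) ds = (0) - (3/(7*pi)) = -3/(7*pi).
Summing the pieces gives a_7 = -3/(7*pi).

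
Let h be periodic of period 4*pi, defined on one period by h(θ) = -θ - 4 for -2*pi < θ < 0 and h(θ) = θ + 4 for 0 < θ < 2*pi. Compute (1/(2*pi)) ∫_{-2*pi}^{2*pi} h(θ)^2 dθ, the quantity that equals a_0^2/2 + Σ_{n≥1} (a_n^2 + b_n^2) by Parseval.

8*pi**2/3 + 32

(1/(2*pi)) ∫_{-2*pi}^{2*pi} h(θ)^2 dθ = (1/(2*pi)) · (16*pi*(pi**2 + 12)/3) = 8*pi**2/3 + 32.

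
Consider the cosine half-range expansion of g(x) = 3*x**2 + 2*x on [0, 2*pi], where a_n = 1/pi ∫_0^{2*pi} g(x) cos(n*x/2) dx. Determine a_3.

16*(-3*pi - 1)/(9*pi)

a_3 = 1/pi ∫_0^{2*pi} (3*x**2 + 2*x) cos(3*x/2) dx.
Integrating by parts twice (tabular method), an antiderivative of (3*x**2 + 2*x) cos(3*x/2) is 2*x**2*sin(3*x/2) + 4*x*sin(3*x/2)/3 + 8*x*cos(3*x/2)/3 - 16*sin(3*x/2)/9 + 8*cos(3*x/2)/9; evaluating from 0 to 2*pi: ∫_{0}^{2*pi} (3*x**2 + 2*x) cos(3*x/2) dx = (-16*pi/3 - 8/9) - (8/9) = -16*pi/3 - 16/9.
Hence a_3 = (1/pi)·(-16*pi/3 - 16/9) = 16*(-3*pi - 1)/(9*pi).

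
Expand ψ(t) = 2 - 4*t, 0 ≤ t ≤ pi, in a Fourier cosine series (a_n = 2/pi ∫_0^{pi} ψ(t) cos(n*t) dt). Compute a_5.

16/(25*pi)

a_5 = 2/pi ∫_0^{pi} (2 - 4*t) cos(5*t) dt.
Integrating by parts (boundary term plus one more integral), an antiderivative of (2 - 4*t) cos(5*t) is -4*t*sin(5*t)/5 + 2*sin(5*t)/5 - 4*cos(5*t)/25; evaluating from 0 to pi: ∫_{0}^{pi} (2 - 4*t) cos(5*t) dt = (4/25) - (-4/25) = 8/25.
Hence a_5 = (2/pi)·(8/25) = 16/(25*pi).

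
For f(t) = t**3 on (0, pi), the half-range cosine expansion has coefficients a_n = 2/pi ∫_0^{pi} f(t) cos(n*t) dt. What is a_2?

a_2 = 2/pi ∫_0^{pi} (t**3) cos(2*t) dt.
Integrating by parts three times (tabular method), an antiderivative of (t**3) cos(2*t) is t**3*sin(2*t)/2 + 3*t**2*cos(2*t)/4 - 3*t*sin(2*t)/4 - 3*cos(2*t)/8; evaluating from 0 to pi: ∫_{0}^{pi} (t**3) cos(2*t) dt = (-3/8 + 3*pi**2/4) - (-3/8) = 3*pi**2/4.
Hence a_2 = (2/pi)·(3*pi**2/4) = 3*pi/2.

3*pi/2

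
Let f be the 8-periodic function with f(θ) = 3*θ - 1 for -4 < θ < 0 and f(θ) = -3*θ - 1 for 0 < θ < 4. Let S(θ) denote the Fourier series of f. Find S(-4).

f is continuous at θ = -4 with value -13, so the series converges to -13 there.

-13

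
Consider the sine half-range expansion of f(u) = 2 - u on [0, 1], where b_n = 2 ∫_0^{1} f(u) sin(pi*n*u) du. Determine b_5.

b_5 = 2 ∫_0^{1} (2 - u) sin(5*pi*u) du.
Integrating by parts (boundary term plus one more integral), an antiderivative of (2 - u) sin(5*pi*u) is u*cos(5*pi*u)/(5*pi) - sin(5*pi*u)/(25*pi**2) - 2*cos(5*pi*u)/(5*pi); evaluating from 0 to 1: ∫_{0}^{1} (2 - u) sin(5*pi*u) du = (1/(5*pi)) - (-2/(5*pi)) = 3/(5*pi).
Hence b_5 = 2·(3/(5*pi)) = 6/(5*pi).

6/(5*pi)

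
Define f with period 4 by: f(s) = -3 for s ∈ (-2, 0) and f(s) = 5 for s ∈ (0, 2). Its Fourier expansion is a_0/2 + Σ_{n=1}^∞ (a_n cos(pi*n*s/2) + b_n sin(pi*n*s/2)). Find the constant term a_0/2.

1

a_0 = 1/2 ∫_{-2}^{2} f(s) ds = 1/2 · (4) = 2.
So the constant term a_0/2 = 1.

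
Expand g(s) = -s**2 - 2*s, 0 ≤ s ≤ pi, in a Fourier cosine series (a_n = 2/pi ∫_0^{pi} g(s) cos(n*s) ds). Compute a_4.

a_4 = 2/pi ∫_0^{pi} (-s**2 - 2*s) cos(4*s) ds.
Integrating by parts twice (tabular method), an antiderivative of (-s**2 - 2*s) cos(4*s) is -s**2*sin(4*s)/4 - s*sin(4*s)/2 - s*cos(4*s)/8 + sin(4*s)/32 - cos(4*s)/8; evaluating from 0 to pi: ∫_{0}^{pi} (-s**2 - 2*s) cos(4*s) ds = (-pi/8 - 1/8) - (-1/8) = -pi/8.
Hence a_4 = (2/pi)·(-pi/8) = -1/4.

-1/4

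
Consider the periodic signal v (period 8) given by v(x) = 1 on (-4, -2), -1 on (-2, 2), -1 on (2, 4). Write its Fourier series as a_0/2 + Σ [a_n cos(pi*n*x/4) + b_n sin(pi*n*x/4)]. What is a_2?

0

a_2 = 1/4 ∫_{-4}^{4} v(x) cos(pi*x/2) dx.
Split the integral at the breakpoints.
Directly, an antiderivative of (1) cos(pi*x/2) is 2*sin(pi*x/2)/pi; evaluating from -4 to -2: ∫_{-4}^{-2} (1) cos(pi*x/2) dx = (0) - (0) = 0.
Directly, an antiderivative of (-1) cos(pi*x/2) is -2*sin(pi*x/2)/pi; evaluating from -2 to 2: ∫_{-2}^{2} (-1) cos(pi*x/2) dx = (0) - (0) = 0.
Directly, an antiderivative of (-1) cos(pi*x/2) is -2*sin(pi*x/2)/pi; evaluating from 2 to 4: ∫_{2}^{4} (-1) cos(pi*x/2) dx = (0) - (0) = 0.
Summing the pieces and multiplying by (1/4) gives a_2 = 0.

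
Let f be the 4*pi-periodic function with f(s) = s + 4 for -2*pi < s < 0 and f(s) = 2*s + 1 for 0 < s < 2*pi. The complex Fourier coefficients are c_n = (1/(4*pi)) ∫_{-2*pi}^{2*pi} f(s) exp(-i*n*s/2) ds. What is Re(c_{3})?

Since f is real-valued, Re(c_{3}) = (1/(4*pi)) ∫_{-2*pi}^{2*pi} f(s) cos(3*s/2) ds = a_{3}/2.
Split the integral at the breakpoints.
Integrating by parts (boundary term plus one more integral), an antiderivative of (s + 4) cos(3*s/2) is 2*s*sin(3*s/2)/3 + 8*sin(3*s/2)/3 + 4*cos(3*s/2)/9; evaluating from -2*pi to 0: ∫_{-2*pi}^{0} (s + 4) cos(3*s/2) ds = (4/9) - (-4/9) = 8/9.
Integrating by parts (boundary term plus one more integral), an antiderivative of (2*s + 1) cos(3*s/2) is 4*s*sin(3*s/2)/3 + 2*sin(3*s/2)/3 + 8*cos(3*s/2)/9; evaluating from 0 to 2*pi: ∫_{0}^{2*pi} (2*s + 1) cos(3*s/2) ds = (-8/9) - (8/9) = -16/9.
So ∫_{-2*pi}^{2*pi} f(s) cos(3*s/2) ds = -8/9.
Hence Re(c_{3}) = (1/(4*pi))·(-8/9) = -2/(9*pi).

-2/(9*pi)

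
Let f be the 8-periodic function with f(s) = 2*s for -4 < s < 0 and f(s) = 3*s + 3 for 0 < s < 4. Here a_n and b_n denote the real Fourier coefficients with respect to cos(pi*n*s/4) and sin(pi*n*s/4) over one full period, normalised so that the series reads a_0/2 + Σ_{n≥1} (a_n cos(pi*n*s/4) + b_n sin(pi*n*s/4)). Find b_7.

b_7 = 1/4 ∫_{-4}^{4} f(s) sin(7*pi*s/4) ds.
Split the integral at the breakpoints.
Integrating by parts (boundary term plus one more integral), an antiderivative of (2*s) sin(7*pi*s/4) is -8*s*cos(7*pi*s/4)/(7*pi) + 32*sin(7*pi*s/4)/(49*pi**2); evaluating from -4 to 0: ∫_{-4}^{0} (2*s) sin(7*pi*s/4) ds = (0) - (-32/(7*pi)) = 32/(7*pi).
Integrating by parts (boundary term plus one more integral), an antiderivative of (3*s + 3) sin(7*pi*s/4) is -12*s*cos(7*pi*s/4)/(7*pi) + 48*sin(7*pi*s/4)/(49*pi**2) - 12*cos(7*pi*s/4)/(7*pi); evaluating from 0 to 4: ∫_{0}^{4} (3*s + 3) sin(7*pi*s/4) ds = (60/(7*pi)) - (-12/(7*pi)) = 72/(7*pi).
Summing the pieces and multiplying by (1/4) gives b_7 = 26/(7*pi).

26/(7*pi)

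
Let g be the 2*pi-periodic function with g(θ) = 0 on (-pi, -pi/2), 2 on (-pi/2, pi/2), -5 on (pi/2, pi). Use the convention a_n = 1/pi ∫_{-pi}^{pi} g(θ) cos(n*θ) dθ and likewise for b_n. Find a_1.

9/pi

a_1 = 1/pi ∫_{-pi}^{pi} g(θ) cos(θ) dθ.
Split the integral at the breakpoints.
∫_{-pi}^{-pi/2} (0) cos(θ) dθ = 0.
Directly, an antiderivative of (2) cos(θ) is 2*sin(θ); evaluating from -pi/2 to pi/2: ∫_{-pi/2}^{pi/2} (2) cos(θ) dθ = (2) - (-2) = 4.
Directly, an antiderivative of (-5) cos(θ) is -5*sin(θ); evaluating from pi/2 to pi: ∫_{pi/2}^{pi} (-5) cos(θ) dθ = (0) - (-5) = 5.
Summing the pieces and multiplying by (1/pi) gives a_1 = 9/pi.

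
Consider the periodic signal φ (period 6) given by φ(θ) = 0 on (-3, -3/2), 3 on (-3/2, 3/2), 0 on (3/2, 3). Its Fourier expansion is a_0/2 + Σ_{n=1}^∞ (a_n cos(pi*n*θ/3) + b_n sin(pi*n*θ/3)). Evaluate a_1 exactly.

a_1 = 1/3 ∫_{-3}^{3} φ(θ) cos(pi*θ/3) dθ.
φ is even and cos(pi*θ/3) is even, so the integrand is even and a_1 = 2/3 ∫_0^{3} φ(θ) cos(pi*θ/3) dθ.
Split the integral at the breakpoints.
Directly, an antiderivative of (3) cos(pi*θ/3) is 9*sin(pi*θ/3)/pi; evaluating from 0 to 3/2: ∫_{0}^{3/2} (3) cos(pi*θ/3) dθ = (9/pi) - (0) = 9/pi.
∫_{3/2}^{3} (0) cos(pi*θ/3) dθ = 0.
Summing the pieces and multiplying by (2/3) gives a_1 = 6/pi.

6/pi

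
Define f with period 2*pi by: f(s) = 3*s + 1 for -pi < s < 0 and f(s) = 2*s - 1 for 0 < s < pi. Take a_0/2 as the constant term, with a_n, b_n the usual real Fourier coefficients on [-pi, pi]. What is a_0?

-pi/2

a_0 = 1/pi ∫_{-pi}^{pi} f(s) ds = 1/pi · (-pi**2/2) = -pi/2.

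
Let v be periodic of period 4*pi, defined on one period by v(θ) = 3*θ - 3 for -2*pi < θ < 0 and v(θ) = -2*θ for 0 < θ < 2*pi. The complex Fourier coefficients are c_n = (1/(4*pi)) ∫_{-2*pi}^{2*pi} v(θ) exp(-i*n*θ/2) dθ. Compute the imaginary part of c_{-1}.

(3 + pi)/pi

Since v is real-valued, Im(c_{-1}) = -(1/(4*pi)) ∫_{-2*pi}^{2*pi} v(θ) sin(-θ/2) dθ = b_{1}/2.
Split the integral at the breakpoints.
Integrating by parts (boundary term plus one more integral), an antiderivative of (3*θ - 3) sin(-θ/2) is 6*θ*cos(θ/2) - 12*sin(θ/2) - 6*cos(θ/2); evaluating from -2*pi to 0: ∫_{-2*pi}^{0} (3*θ - 3) sin(-θ/2) dθ = (-6) - (6 + 12*pi) = -12*pi - 12.
Integrating by parts (boundary term plus one more integral), an antiderivative of (-2*θ) sin(-θ/2) is -4*θ*cos(θ/2) + 8*sin(θ/2); evaluating from 0 to 2*pi: ∫_{0}^{2*pi} (-2*θ) sin(-θ/2) dθ = (8*pi) - (0) = 8*pi.
So ∫_{-2*pi}^{2*pi} v(θ) sin(-θ/2) dθ = -4*pi - 12.
Hence Im(c_{-1}) = (-1/(4*pi))·(-4*pi - 12) = (3 + pi)/pi.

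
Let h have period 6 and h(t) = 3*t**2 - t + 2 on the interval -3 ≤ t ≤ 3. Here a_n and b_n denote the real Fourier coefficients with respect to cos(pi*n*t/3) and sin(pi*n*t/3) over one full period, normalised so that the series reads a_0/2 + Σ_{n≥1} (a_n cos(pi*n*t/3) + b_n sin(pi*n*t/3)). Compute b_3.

-2/pi

b_3 = 1/3 ∫_{-3}^{3} h(t) sin(pi*t) dt.
Integrating by parts twice (tabular method), an antiderivative of (3*t**2 - t + 2) sin(pi*t) is -3*t**2*cos(pi*t)/pi + 6*t*sin(pi*t)/pi**2 + t*cos(pi*t)/pi - sin(pi*t)/pi**2 - 2*cos(pi*t)/pi + 6*cos(pi*t)/pi**3; evaluating from -3 to 3: ∫_{-3}^{3} (3*t**2 - t + 2) sin(pi*t) dt = (-6/pi**3 + 26/pi) - (-6/pi**3 + 32/pi) = -6/pi.
Hence b_3 = (1/3)·(-6/pi) = -2/pi.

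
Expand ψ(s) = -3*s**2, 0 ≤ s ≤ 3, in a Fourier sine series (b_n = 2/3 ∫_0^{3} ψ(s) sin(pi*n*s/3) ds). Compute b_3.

b_3 = 2/3 ∫_0^{3} (-3*s**2) sin(pi*s) ds.
Integrating by parts twice (tabular method), an antiderivative of (-3*s**2) sin(pi*s) is 3*s**2*cos(pi*s)/pi - 6*s*sin(pi*s)/pi**2 - 6*cos(pi*s)/pi**3; evaluating from 0 to 3: ∫_{0}^{3} (-3*s**2) sin(pi*s) ds = (-27/pi + 6/pi**3) - (-6/pi**3) = -27/pi + 12/pi**3.
Hence b_3 = (2/3)·(-27/pi + 12/pi**3) = -18/pi + 8/pi**3.

-18/pi + 8/pi**3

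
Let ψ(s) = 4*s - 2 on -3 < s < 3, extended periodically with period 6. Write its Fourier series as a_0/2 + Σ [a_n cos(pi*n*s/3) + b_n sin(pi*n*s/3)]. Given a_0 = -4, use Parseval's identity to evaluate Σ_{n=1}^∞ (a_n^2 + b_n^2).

96

Parseval: a_0^2/2 + Σ_{n≥1} (a_n^2+b_n^2) = 1/3 ∫_{-3}^{3} ψ(s)^2 ds = 104.
Subtract a_0^2/2 = 8: Σ (a_n^2+b_n^2) = 96.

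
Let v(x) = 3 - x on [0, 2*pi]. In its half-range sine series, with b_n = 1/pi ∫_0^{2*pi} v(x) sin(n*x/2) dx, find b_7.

b_7 = 1/pi ∫_0^{2*pi} (3 - x) sin(7*x/2) dx.
Integrating by parts (boundary term plus one more integral), an antiderivative of (3 - x) sin(7*x/2) is 2*x*cos(7*x/2)/7 - 4*sin(7*x/2)/49 - 6*cos(7*x/2)/7; evaluating from 0 to 2*pi: ∫_{0}^{2*pi} (3 - x) sin(7*x/2) dx = (6/7 - 4*pi/7) - (-6/7) = 12/7 - 4*pi/7.
Hence b_7 = (1/pi)·(12/7 - 4*pi/7) = 4*(3 - pi)/(7*pi).

4*(3 - pi)/(7*pi)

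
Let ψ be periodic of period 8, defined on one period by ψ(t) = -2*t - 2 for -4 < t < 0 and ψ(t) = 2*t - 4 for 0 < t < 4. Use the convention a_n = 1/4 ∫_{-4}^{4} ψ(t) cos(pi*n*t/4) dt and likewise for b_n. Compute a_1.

-32/pi**2

a_1 = 1/4 ∫_{-4}^{4} ψ(t) cos(pi*t/4) dt.
Split the integral at the breakpoints.
Integrating by parts (boundary term plus one more integral), an antiderivative of (-2*t - 2) cos(pi*t/4) is -8*t*sin(pi*t/4)/pi - 8*sin(pi*t/4)/pi - 32*cos(pi*t/4)/pi**2; evaluating from -4 to 0: ∫_{-4}^{0} (-2*t - 2) cos(pi*t/4) dt = (-32/pi**2) - (32/pi**2) = -64/pi**2.
Integrating by parts (boundary term plus one more integral), an antiderivative of (2*t - 4) cos(pi*t/4) is 8*t*sin(pi*t/4)/pi - 16*sin(pi*t/4)/pi + 32*cos(pi*t/4)/pi**2; evaluating from 0 to 4: ∫_{0}^{4} (2*t - 4) cos(pi*t/4) dt = (-32/pi**2) - (32/pi**2) = -64/pi**2.
Summing the pieces and multiplying by (1/4) gives a_1 = -32/pi**2.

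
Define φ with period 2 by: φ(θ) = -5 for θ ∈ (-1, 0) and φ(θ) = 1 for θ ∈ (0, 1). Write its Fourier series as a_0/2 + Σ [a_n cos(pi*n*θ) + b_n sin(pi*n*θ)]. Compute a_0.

a_0 = ∫_{-1}^{1} φ(θ) dθ = -4.

-4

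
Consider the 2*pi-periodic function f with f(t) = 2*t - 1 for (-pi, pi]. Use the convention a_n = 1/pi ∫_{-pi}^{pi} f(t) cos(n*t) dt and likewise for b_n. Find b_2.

-2

b_2 = 1/pi ∫_{-pi}^{pi} f(t) sin(2*t) dt.
Integrating by parts (boundary term plus one more integral), an antiderivative of (2*t - 1) sin(2*t) is -t*cos(2*t) + sin(2*t)/2 + cos(2*t)/2; evaluating from -pi to pi: ∫_{-pi}^{pi} (2*t - 1) sin(2*t) dt = (1/2 - pi) - (1/2 + pi) = -2*pi.
Hence b_2 = (1/pi)·(-2*pi) = -2.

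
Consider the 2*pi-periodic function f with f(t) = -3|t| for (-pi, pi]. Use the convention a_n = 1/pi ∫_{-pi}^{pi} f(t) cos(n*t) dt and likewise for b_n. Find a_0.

a_0 = 1/pi ∫_{-pi}^{pi} f(t) dt = 1/pi · (-3*pi**2) = -3*pi.

-3*pi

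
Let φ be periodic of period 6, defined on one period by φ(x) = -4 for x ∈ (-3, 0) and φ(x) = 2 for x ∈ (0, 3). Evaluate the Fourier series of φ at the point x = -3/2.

φ is continuous at x = -3/2 with value -4, so the series converges to -4 there.

-4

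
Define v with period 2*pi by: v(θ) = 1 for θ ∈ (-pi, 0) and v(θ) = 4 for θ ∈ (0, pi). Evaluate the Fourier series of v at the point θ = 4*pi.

θ = 4*pi differs from θ = 0 by 2 full period(s), and the series is 2*pi-periodic.
At θ = 0 the one-sided limits are v(0^-) = 1 and v(0^+) = 4.
By Dirichlet's theorem the series converges to their average, [(1) + (4)]/2 = 5/2.

5/2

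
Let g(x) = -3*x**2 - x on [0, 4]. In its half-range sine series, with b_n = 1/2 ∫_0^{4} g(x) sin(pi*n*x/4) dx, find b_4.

26/pi

b_4 = 1/2 ∫_0^{4} (-3*x**2 - x) sin(pi*x) dx.
Integrating by parts twice (tabular method), an antiderivative of (-3*x**2 - x) sin(pi*x) is 3*x**2*cos(pi*x)/pi - 6*x*sin(pi*x)/pi**2 + x*cos(pi*x)/pi - sin(pi*x)/pi**2 - 6*cos(pi*x)/pi**3; evaluating from 0 to 4: ∫_{0}^{4} (-3*x**2 - x) sin(pi*x) dx = (-6/pi**3 + 52/pi) - (-6/pi**3) = 52/pi.
Hence b_4 = (1/2)·(52/pi) = 26/pi.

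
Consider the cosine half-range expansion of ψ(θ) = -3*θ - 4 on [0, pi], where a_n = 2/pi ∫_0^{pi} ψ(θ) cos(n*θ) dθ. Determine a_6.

0

a_6 = 2/pi ∫_0^{pi} (-3*θ - 4) cos(6*θ) dθ.
Integrating by parts (boundary term plus one more integral), an antiderivative of (-3*θ - 4) cos(6*θ) is -θ*sin(6*θ)/2 - 2*sin(6*θ)/3 - cos(6*θ)/12; evaluating from 0 to pi: ∫_{0}^{pi} (-3*θ - 4) cos(6*θ) dθ = (-1/12) - (-1/12) = 0.
Hence a_6 = (2/pi)·(0) = 0.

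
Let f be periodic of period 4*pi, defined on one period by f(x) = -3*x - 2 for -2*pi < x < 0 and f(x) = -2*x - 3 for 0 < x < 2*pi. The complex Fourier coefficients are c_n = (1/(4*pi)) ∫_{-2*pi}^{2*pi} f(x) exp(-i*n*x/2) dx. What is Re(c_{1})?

-2/pi

Since f is real-valued, Re(c_{1}) = (1/(4*pi)) ∫_{-2*pi}^{2*pi} f(x) cos(x/2) dx = a_{1}/2.
Split the integral at the breakpoints.
Integrating by parts (boundary term plus one more integral), an antiderivative of (-3*x - 2) cos(x/2) is -6*x*sin(x/2) - 4*sin(x/2) - 12*cos(x/2); evaluating from -2*pi to 0: ∫_{-2*pi}^{0} (-3*x - 2) cos(x/2) dx = (-12) - (12) = -24.
Integrating by parts (boundary term plus one more integral), an antiderivative of (-2*x - 3) cos(x/2) is -4*x*sin(x/2) - 6*sin(x/2) - 8*cos(x/2); evaluating from 0 to 2*pi: ∫_{0}^{2*pi} (-2*x - 3) cos(x/2) dx = (8) - (-8) = 16.
So ∫_{-2*pi}^{2*pi} f(x) cos(x/2) dx = -8.
Hence Re(c_{1}) = (1/(4*pi))·(-8) = -2/pi.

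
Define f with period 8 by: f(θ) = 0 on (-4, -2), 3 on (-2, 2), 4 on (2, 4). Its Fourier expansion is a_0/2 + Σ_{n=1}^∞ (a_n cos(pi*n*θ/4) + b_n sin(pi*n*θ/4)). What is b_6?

b_6 = 1/4 ∫_{-4}^{4} f(θ) sin(3*pi*θ/2) dθ.
Split the integral at the breakpoints.
∫_{-4}^{-2} (0) sin(3*pi*θ/2) dθ = 0.
Directly, an antiderivative of (3) sin(3*pi*θ/2) is -2*cos(3*pi*θ/2)/pi; evaluating from -2 to 2: ∫_{-2}^{2} (3) sin(3*pi*θ/2) dθ = (2/pi) - (2/pi) = 0.
Directly, an antiderivative of (4) sin(3*pi*θ/2) is -8*cos(3*pi*θ/2)/(3*pi); evaluating from 2 to 4: ∫_{2}^{4} (4) sin(3*pi*θ/2) dθ = (-8/(3*pi)) - (8/(3*pi)) = -16/(3*pi).
Summing the pieces and multiplying by (1/4) gives b_6 = -4/(3*pi).

-4/(3*pi)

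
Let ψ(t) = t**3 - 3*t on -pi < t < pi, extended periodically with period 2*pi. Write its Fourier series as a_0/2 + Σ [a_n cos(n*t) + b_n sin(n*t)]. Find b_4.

27/16 - pi**2/2

b_4 = 1/pi ∫_{-pi}^{pi} ψ(t) sin(4*t) dt.
ψ is odd and sin(4*t) is odd, so the integrand is even and b_4 = 2/pi ∫_0^{pi} ψ(t) sin(4*t) dt.
Integrating by parts three times (tabular method), an antiderivative of (t**3 - 3*t) sin(4*t) is -t**3*cos(4*t)/4 + 3*t**2*sin(4*t)/16 + 27*t*cos(4*t)/32 - 27*sin(4*t)/128; evaluating from 0 to pi: ∫_{0}^{pi} (t**3 - 3*t) sin(4*t) dt = (pi*(27 - 8*pi**2)/32) - (0) = pi*(27 - 8*pi**2)/32.
Hence b_4 = (2/pi)·(pi*(27 - 8*pi**2)/32) = 27/16 - pi**2/2.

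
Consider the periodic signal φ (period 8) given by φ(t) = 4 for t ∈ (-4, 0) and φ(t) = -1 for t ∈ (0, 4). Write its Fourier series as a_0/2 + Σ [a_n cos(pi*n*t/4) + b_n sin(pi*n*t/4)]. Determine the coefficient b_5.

b_5 = 1/4 ∫_{-4}^{4} φ(t) sin(5*pi*t/4) dt.
Split the integral at the breakpoints.
Directly, an antiderivative of (4) sin(5*pi*t/4) is -16*cos(5*pi*t/4)/(5*pi); evaluating from -4 to 0: ∫_{-4}^{0} (4) sin(5*pi*t/4) dt = (-16/(5*pi)) - (16/(5*pi)) = -32/(5*pi).
Directly, an antiderivative of (-1) sin(5*pi*t/4) is 4*cos(5*pi*t/4)/(5*pi); evaluating from 0 to 4: ∫_{0}^{4} (-1) sin(5*pi*t/4) dt = (-4/(5*pi)) - (4/(5*pi)) = -8/(5*pi).
Summing the pieces and multiplying by (1/4) gives b_5 = -2/pi.

-2/pi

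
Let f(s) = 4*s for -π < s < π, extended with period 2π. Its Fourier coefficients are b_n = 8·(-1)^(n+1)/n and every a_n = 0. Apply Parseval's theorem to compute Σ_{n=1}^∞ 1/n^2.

pi**2/6

Parseval: Σ b_n^2 = (1/π) ∫_{-π}^{π} f(s)^2 ds = 32*pi**2/3.
Σ b_n^2 = Σ 64/n^2, so Σ 1/n^2 = (32*pi**2/3)/64 = pi**2/6.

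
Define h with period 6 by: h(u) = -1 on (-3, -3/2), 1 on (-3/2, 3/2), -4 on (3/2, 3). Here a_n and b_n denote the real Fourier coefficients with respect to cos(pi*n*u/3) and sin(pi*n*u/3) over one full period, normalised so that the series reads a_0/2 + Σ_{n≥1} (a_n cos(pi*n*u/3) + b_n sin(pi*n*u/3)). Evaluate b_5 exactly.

-3/(5*pi)

b_5 = 1/3 ∫_{-3}^{3} h(u) sin(5*pi*u/3) du.
Split the integral at the breakpoints.
Directly, an antiderivative of (-1) sin(5*pi*u/3) is 3*cos(5*pi*u/3)/(5*pi); evaluating from -3 to -3/2: ∫_{-3}^{-3/2} (-1) sin(5*pi*u/3) du = (0) - (-3/(5*pi)) = 3/(5*pi).
Directly, an antiderivative of (1) sin(5*pi*u/3) is -3*cos(5*pi*u/3)/(5*pi); evaluating from -3/2 to 3/2: ∫_{-3/2}^{3/2} (1) sin(5*pi*u/3) du = (0) - (0) = 0.
Directly, an antiderivative of (-4) sin(5*pi*u/3) is 12*cos(5*pi*u/3)/(5*pi); evaluating from 3/2 to 3: ∫_{3/2}^{3} (-4) sin(5*pi*u/3) du = (-12/(5*pi)) - (0) = -12/(5*pi).
Summing the pieces and multiplying by (1/3) gives b_5 = -3/(5*pi).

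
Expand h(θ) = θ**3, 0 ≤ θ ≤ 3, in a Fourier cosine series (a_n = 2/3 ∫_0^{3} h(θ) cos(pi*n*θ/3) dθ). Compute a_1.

a_1 = 2/3 ∫_0^{3} (θ**3) cos(pi*θ/3) dθ.
Integrating by parts three times (tabular method), an antiderivative of (θ**3) cos(pi*θ/3) is 3*θ**3*sin(pi*θ/3)/pi + 27*θ**2*cos(pi*θ/3)/pi**2 - 162*θ*sin(pi*θ/3)/pi**3 - 486*cos(pi*θ/3)/pi**4; evaluating from 0 to 3: ∫_{0}^{3} (θ**3) cos(pi*θ/3) dθ = (243*(2 - pi**2)/pi**4) - (-486/pi**4) = 243*(4 - pi**2)/pi**4.
Hence a_1 = (2/3)·(243*(4 - pi**2)/pi**4) = 162*(4 - pi**2)/pi**4.

162*(4 - pi**2)/pi**4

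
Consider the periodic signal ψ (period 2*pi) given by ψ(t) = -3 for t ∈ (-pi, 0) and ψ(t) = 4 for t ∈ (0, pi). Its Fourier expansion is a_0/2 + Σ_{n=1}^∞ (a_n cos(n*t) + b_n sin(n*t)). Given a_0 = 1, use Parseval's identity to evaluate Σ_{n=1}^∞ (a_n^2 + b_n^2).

Parseval: a_0^2/2 + Σ_{n≥1} (a_n^2+b_n^2) = 1/pi ∫_{-pi}^{pi} ψ(t)^2 dt = 25.
Subtract a_0^2/2 = 1/2: Σ (a_n^2+b_n^2) = 49/2.

49/2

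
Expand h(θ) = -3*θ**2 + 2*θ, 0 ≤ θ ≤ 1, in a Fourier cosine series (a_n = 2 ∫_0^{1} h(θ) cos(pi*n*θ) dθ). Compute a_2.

a_2 = 2 ∫_0^{1} (-3*θ**2 + 2*θ) cos(2*pi*θ) dθ.
Integrating by parts twice (tabular method), an antiderivative of (-3*θ**2 + 2*θ) cos(2*pi*θ) is -3*θ**2*sin(2*pi*θ)/(2*pi) + θ*sin(2*pi*θ)/pi - 3*θ*cos(2*pi*θ)/(2*pi**2) + 3*sin(2*pi*θ)/(4*pi**3) + cos(2*pi*θ)/(2*pi**2); evaluating from 0 to 1: ∫_{0}^{1} (-3*θ**2 + 2*θ) cos(2*pi*θ) dθ = (-1/pi**2) - (1/(2*pi**2)) = -3/(2*pi**2).
Hence a_2 = 2·(-3/(2*pi**2)) = -3/pi**2.

-3/pi**2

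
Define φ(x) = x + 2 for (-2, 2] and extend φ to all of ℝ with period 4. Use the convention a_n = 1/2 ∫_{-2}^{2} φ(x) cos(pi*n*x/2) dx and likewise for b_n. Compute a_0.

4

a_0 = 1/2 ∫_{-2}^{2} φ(x) dx = 1/2 · (8) = 4.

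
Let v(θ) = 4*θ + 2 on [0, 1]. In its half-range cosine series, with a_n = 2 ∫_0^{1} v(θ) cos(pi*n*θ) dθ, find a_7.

a_7 = 2 ∫_0^{1} (4*θ + 2) cos(7*pi*θ) dθ.
Integrating by parts (boundary term plus one more integral), an antiderivative of (4*θ + 2) cos(7*pi*θ) is 4*θ*sin(7*pi*θ)/(7*pi) + 2*sin(7*pi*θ)/(7*pi) + 4*cos(7*pi*θ)/(49*pi**2); evaluating from 0 to 1: ∫_{0}^{1} (4*θ + 2) cos(7*pi*θ) dθ = (-4/(49*pi**2)) - (4/(49*pi**2)) = -8/(49*pi**2).
Hence a_7 = 2·(-8/(49*pi**2)) = -16/(49*pi**2).

-16/(49*pi**2)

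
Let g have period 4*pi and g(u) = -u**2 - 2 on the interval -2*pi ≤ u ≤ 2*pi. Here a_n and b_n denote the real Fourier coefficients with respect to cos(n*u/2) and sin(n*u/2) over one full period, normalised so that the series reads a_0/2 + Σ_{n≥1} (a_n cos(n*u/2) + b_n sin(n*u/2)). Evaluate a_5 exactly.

16/25

a_5 = (1/(2*pi)) ∫_{-2*pi}^{2*pi} g(u) cos(5*u/2) du.
g is even and cos(5*u/2) is even, so the integrand is even and a_5 = 1/pi ∫_0^{2*pi} g(u) cos(5*u/2) du.
Integrating by parts twice (tabular method), an antiderivative of (-u**2 - 2) cos(5*u/2) is -2*u**2*sin(5*u/2)/5 - 8*u*cos(5*u/2)/25 - 84*sin(5*u/2)/125; evaluating from 0 to 2*pi: ∫_{0}^{2*pi} (-u**2 - 2) cos(5*u/2) du = (16*pi/25) - (0) = 16*pi/25.
Hence a_5 = (1/pi)·(16*pi/25) = 16/25.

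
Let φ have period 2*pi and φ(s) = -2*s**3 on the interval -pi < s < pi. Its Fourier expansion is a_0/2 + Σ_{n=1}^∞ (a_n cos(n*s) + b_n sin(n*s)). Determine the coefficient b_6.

b_6 = 1/pi ∫_{-pi}^{pi} φ(s) sin(6*s) ds.
φ is odd and sin(6*s) is odd, so the integrand is even and b_6 = 2/pi ∫_0^{pi} φ(s) sin(6*s) ds.
Integrating by parts three times (tabular method), an antiderivative of (-2*s**3) sin(6*s) is s**3*cos(6*s)/3 - s**2*sin(6*s)/6 - s*cos(6*s)/18 + sin(6*s)/108; evaluating from 0 to pi: ∫_{0}^{pi} (-2*s**3) sin(6*s) ds = (-pi/18 + pi**3/3) - (0) = -pi/18 + pi**3/3.
Hence b_6 = (2/pi)·(-pi/18 + pi**3/3) = -1/9 + 2*pi**2/3.

-1/9 + 2*pi**2/3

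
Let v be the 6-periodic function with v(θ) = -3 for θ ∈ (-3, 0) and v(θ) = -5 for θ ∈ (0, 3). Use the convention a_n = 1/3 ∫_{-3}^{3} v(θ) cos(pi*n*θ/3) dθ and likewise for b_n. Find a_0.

a_0 = 1/3 ∫_{-3}^{3} v(θ) dθ = 1/3 · (-24) = -8.

-8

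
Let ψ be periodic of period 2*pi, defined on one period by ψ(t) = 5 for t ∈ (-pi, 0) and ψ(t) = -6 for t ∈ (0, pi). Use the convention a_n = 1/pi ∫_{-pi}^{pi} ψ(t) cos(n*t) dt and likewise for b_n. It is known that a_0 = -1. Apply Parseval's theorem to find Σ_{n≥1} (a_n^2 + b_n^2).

Parseval: a_0^2/2 + Σ_{n≥1} (a_n^2+b_n^2) = 1/pi ∫_{-pi}^{pi} ψ(t)^2 dt = 61.
Subtract a_0^2/2 = 1/2: Σ (a_n^2+b_n^2) = 121/2.

121/2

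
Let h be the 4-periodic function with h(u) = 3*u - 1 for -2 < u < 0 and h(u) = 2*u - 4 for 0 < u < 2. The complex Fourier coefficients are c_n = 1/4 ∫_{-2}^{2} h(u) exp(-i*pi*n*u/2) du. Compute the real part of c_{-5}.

2/(25*pi**2)

Since h is real-valued, Re(c_{-5}) = 1/4 ∫_{-2}^{2} h(u) cos(-5*pi*u/2) du = a_{5}/2.
Split the integral at the breakpoints.
Integrating by parts (boundary term plus one more integral), an antiderivative of (3*u - 1) cos(-5*pi*u/2) is 6*u*sin(5*pi*u/2)/(5*pi) - 2*sin(5*pi*u/2)/(5*pi) + 12*cos(5*pi*u/2)/(25*pi**2); evaluating from -2 to 0: ∫_{-2}^{0} (3*u - 1) cos(-5*pi*u/2) du = (12/(25*pi**2)) - (-12/(25*pi**2)) = 24/(25*pi**2).
Integrating by parts (boundary term plus one more integral), an antiderivative of (2*u - 4) cos(-5*pi*u/2) is 4*u*sin(5*pi*u/2)/(5*pi) - 8*sin(5*pi*u/2)/(5*pi) + 8*cos(5*pi*u/2)/(25*pi**2); evaluating from 0 to 2: ∫_{0}^{2} (2*u - 4) cos(-5*pi*u/2) du = (-8/(25*pi**2)) - (8/(25*pi**2)) = -16/(25*pi**2).
So ∫_{-2}^{2} h(u) cos(-5*pi*u/2) du = 8/(25*pi**2).
Hence Re(c_{-5}) = (1/4)·(8/(25*pi**2)) = 2/(25*pi**2).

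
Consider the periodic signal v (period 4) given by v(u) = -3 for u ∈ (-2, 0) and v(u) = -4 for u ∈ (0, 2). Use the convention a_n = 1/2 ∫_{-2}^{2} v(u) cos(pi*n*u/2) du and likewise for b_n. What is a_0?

a_0 = 1/2 ∫_{-2}^{2} v(u) du = 1/2 · (-14) = -7.

-7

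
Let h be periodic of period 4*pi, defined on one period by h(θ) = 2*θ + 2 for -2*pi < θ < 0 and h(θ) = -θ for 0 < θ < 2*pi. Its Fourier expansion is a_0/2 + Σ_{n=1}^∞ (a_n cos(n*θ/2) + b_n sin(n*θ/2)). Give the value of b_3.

b_3 = (1/(2*pi)) ∫_{-2*pi}^{2*pi} h(θ) sin(3*θ/2) dθ.
Split the integral at the breakpoints.
Integrating by parts (boundary term plus one more integral), an antiderivative of (2*θ + 2) sin(3*θ/2) is -4*θ*cos(3*θ/2)/3 + 8*sin(3*θ/2)/9 - 4*cos(3*θ/2)/3; evaluating from -2*pi to 0: ∫_{-2*pi}^{0} (2*θ + 2) sin(3*θ/2) dθ = (-4/3) - (4/3 - 8*pi/3) = -8/3 + 8*pi/3.
Integrating by parts (boundary term plus one more integral), an antiderivative of (-θ) sin(3*θ/2) is 2*θ*cos(3*θ/2)/3 - 4*sin(3*θ/2)/9; evaluating from 0 to 2*pi: ∫_{0}^{2*pi} (-θ) sin(3*θ/2) dθ = (-4*pi/3) - (0) = -4*pi/3.
Summing the pieces and multiplying by (1/(2*pi)) gives b_3 = 2*(-2 + pi)/(3*pi).

2*(-2 + pi)/(3*pi)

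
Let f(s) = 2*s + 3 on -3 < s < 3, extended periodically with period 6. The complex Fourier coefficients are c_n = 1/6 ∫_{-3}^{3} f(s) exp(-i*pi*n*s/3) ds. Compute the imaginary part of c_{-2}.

-3/pi

Since f is real-valued, Im(c_{-2}) = -1/6 ∫_{-3}^{3} f(s) sin(-2*pi*s/3) ds = b_{2}/2.
Integrating by parts (boundary term plus one more integral), an antiderivative of (2*s + 3) sin(-2*pi*s/3) is 3*s*cos(2*pi*s/3)/pi - 9*sin(2*pi*s/3)/(2*pi**2) + 9*cos(2*pi*s/3)/(2*pi); evaluating from -3 to 3: ∫_{-3}^{3} (2*s + 3) sin(-2*pi*s/3) ds = (27/(2*pi)) - (-9/(2*pi)) = 18/pi.
Hence Im(c_{-2}) = (-1/6)·(18/pi) = -3/pi.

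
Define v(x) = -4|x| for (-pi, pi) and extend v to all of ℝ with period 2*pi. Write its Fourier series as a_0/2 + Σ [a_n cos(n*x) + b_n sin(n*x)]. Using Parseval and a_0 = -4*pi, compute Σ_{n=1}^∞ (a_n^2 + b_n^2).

Parseval: a_0^2/2 + Σ_{n≥1} (a_n^2+b_n^2) = 1/pi ∫_{-pi}^{pi} v(x)^2 dx = 32*pi**2/3.
Subtract a_0^2/2 = 8*pi**2: Σ (a_n^2+b_n^2) = 8*pi**2/3.

8*pi**2/3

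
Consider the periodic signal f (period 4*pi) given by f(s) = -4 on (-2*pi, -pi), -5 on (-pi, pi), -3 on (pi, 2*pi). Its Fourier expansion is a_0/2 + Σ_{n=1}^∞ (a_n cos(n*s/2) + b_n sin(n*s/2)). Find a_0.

-17/2

a_0 = (1/(2*pi)) ∫_{-2*pi}^{2*pi} f(s) ds = (1/(2*pi)) · (-17*pi) = -17/2.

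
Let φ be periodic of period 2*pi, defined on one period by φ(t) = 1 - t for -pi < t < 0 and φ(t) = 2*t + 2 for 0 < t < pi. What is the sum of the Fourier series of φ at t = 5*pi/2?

t = 5*pi/2 differs from t = pi/2 by 1 full period(s), and the series is 2*pi-periodic.
φ is continuous at t = pi/2 with value 2 + pi, so the series converges to 2 + pi there.

2 + pi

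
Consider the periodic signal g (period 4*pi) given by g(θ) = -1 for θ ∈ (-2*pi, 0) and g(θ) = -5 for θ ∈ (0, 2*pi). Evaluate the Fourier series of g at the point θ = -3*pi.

-5

θ = -3*pi differs from θ = pi by -1 full period(s), and the series is 4*pi-periodic.
g is continuous at θ = pi with value -5, so the series converges to -5 there.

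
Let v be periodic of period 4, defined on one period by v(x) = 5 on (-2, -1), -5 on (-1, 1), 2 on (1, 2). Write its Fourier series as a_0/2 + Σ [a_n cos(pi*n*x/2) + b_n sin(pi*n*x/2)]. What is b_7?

b_7 = 1/2 ∫_{-2}^{2} v(x) sin(7*pi*x/2) dx.
Split the integral at the breakpoints.
Directly, an antiderivative of (5) sin(7*pi*x/2) is -10*cos(7*pi*x/2)/(7*pi); evaluating from -2 to -1: ∫_{-2}^{-1} (5) sin(7*pi*x/2) dx = (0) - (10/(7*pi)) = -10/(7*pi).
Directly, an antiderivative of (-5) sin(7*pi*x/2) is 10*cos(7*pi*x/2)/(7*pi); evaluating from -1 to 1: ∫_{-1}^{1} (-5) sin(7*pi*x/2) dx = (0) - (0) = 0.
Directly, an antiderivative of (2) sin(7*pi*x/2) is -4*cos(7*pi*x/2)/(7*pi); evaluating from 1 to 2: ∫_{1}^{2} (2) sin(7*pi*x/2) dx = (4/(7*pi)) - (0) = 4/(7*pi).
Summing the pieces and multiplying by (1/2) gives b_7 = -3/(7*pi).

-3/(7*pi)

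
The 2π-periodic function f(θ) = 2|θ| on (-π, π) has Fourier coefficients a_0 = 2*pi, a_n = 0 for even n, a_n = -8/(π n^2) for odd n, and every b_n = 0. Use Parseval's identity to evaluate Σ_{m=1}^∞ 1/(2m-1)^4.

Parseval: a_0^2/2 + Σ a_n^2 = (1/π) ∫_{-π}^{π} f(θ)^2 dθ = 8*pi**2/3.
Subtract a_0^2/2 = 2*pi**2: Σ a_n^2 = 2*pi**2/3.
Only odd n contribute, with a_n^2 = 64/(π^2 n^4), so Σ_{m≥1} 1/(2m-1)^4 = π^2·(2*pi**2/3)/64 = pi**4/96.

pi**4/96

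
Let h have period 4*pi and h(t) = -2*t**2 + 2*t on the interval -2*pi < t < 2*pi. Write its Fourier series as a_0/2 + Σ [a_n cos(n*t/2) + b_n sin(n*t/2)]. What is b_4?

-2

b_4 = (1/(2*pi)) ∫_{-2*pi}^{2*pi} h(t) sin(2*t) dt.
Integrating by parts twice (tabular method), an antiderivative of (-2*t**2 + 2*t) sin(2*t) is t**2*cos(2*t) - t*sin(2*t) - t*cos(2*t) + sin(2*t)/2 - cos(2*t)/2; evaluating from -2*pi to 2*pi: ∫_{-2*pi}^{2*pi} (-2*t**2 + 2*t) sin(2*t) dt = (-2*pi - 1/2 + 4*pi**2) - (-1/2 + 2*pi + 4*pi**2) = -4*pi.
Hence b_4 = (1/(2*pi))·(-4*pi) = -2.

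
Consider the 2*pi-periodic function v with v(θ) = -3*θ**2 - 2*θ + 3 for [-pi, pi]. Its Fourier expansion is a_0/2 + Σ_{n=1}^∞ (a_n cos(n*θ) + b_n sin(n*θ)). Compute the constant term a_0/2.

3 - pi**2

a_0 = 1/pi ∫_{-pi}^{pi} v(θ) dθ = 1/pi · (2*pi*(3 - pi**2)) = 6 - 2*pi**2.
So the constant term a_0/2 = 3 - pi**2.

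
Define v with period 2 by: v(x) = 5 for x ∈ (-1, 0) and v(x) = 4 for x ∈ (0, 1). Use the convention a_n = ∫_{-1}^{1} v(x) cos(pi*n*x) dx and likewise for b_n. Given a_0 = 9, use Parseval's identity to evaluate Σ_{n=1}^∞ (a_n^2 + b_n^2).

1/2

Parseval: a_0^2/2 + Σ_{n≥1} (a_n^2+b_n^2) = ∫_{-1}^{1} v(x)^2 dx = 41.
Subtract a_0^2/2 = 81/2: Σ (a_n^2+b_n^2) = 1/2.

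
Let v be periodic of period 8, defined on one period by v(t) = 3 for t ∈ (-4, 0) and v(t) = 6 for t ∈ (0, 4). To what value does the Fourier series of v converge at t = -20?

t = -20 differs from t = -4 by -2 full period(s), and the series is 8-periodic.
At t = -4 the one-sided limits are v(-4^-) = 6 and v(-4^+) = 3.
By Dirichlet's theorem the series converges to their average, [(6) + (3)]/2 = 9/2.

9/2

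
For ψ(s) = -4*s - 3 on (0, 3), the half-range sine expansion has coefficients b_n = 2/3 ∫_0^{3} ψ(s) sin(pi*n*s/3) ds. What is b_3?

b_3 = 2/3 ∫_0^{3} (-4*s - 3) sin(pi*s) ds.
Integrating by parts (boundary term plus one more integral), an antiderivative of (-4*s - 3) sin(pi*s) is 4*s*cos(pi*s)/pi - 4*sin(pi*s)/pi**2 + 3*cos(pi*s)/pi; evaluating from 0 to 3: ∫_{0}^{3} (-4*s - 3) sin(pi*s) ds = (-15/pi) - (3/pi) = -18/pi.
Hence b_3 = (2/3)·(-18/pi) = -12/pi.

-12/pi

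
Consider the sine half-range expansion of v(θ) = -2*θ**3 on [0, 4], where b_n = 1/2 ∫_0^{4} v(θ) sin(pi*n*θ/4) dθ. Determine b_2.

b_2 = 1/2 ∫_0^{4} (-2*θ**3) sin(pi*θ/2) dθ.
Integrating by parts three times (tabular method), an antiderivative of (-2*θ**3) sin(pi*θ/2) is 4*θ**3*cos(pi*θ/2)/pi - 24*θ**2*sin(pi*θ/2)/pi**2 - 96*θ*cos(pi*θ/2)/pi**3 + 192*sin(pi*θ/2)/pi**4; evaluating from 0 to 4: ∫_{0}^{4} (-2*θ**3) sin(pi*θ/2) dθ = (-384/pi**3 + 256/pi) - (0) = -384/pi**3 + 256/pi.
Hence b_2 = (1/2)·(-384/pi**3 + 256/pi) = -192/pi**3 + 128/pi.

-192/pi**3 + 128/pi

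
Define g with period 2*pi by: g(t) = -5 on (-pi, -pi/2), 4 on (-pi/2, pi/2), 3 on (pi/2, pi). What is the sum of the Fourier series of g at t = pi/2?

7/2

At t = pi/2 the one-sided limits are g(pi/2^-) = 4 and g(pi/2^+) = 3.
By Dirichlet's theorem the series converges to their average, [(4) + (3)]/2 = 7/2.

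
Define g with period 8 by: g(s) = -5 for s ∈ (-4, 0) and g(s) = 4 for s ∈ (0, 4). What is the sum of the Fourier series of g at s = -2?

g is continuous at s = -2 with value -5, so the series converges to -5 there.

-5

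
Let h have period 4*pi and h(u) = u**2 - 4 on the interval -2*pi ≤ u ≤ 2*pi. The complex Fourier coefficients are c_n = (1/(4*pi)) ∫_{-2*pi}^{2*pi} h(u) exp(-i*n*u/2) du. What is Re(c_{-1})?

-8

Since h is real-valued, Re(c_{-1}) = (1/(4*pi)) ∫_{-2*pi}^{2*pi} h(u) cos(-u/2) du = a_{1}/2.
h is even and cos(-u/2) is even, so the integrand is even: ∫_{-2*pi}^{2*pi} h(u) cos(-u/2) du = 2∫_0^{2*pi} h(u) cos(-u/2) du.
Integrating by parts twice (tabular method), an antiderivative of (u**2 - 4) cos(-u/2) is 2*u**2*sin(u/2) + 8*u*cos(u/2) - 24*sin(u/2); evaluating from 0 to 2*pi: ∫_{0}^{2*pi} (u**2 - 4) cos(-u/2) du = (-16*pi) - (0) = -16*pi.
So ∫_{-2*pi}^{2*pi} h(u) cos(-u/2) du = -32*pi.
Hence Re(c_{-1}) = (1/(4*pi))·(-32*pi) = -8.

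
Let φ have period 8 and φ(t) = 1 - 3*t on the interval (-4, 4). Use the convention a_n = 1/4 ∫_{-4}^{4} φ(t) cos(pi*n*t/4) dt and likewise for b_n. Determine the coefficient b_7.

b_7 = 1/4 ∫_{-4}^{4} φ(t) sin(7*pi*t/4) dt.
Integrating by parts (boundary term plus one more integral), an antiderivative of (1 - 3*t) sin(7*pi*t/4) is 12*t*cos(7*pi*t/4)/(7*pi) - 48*sin(7*pi*t/4)/(49*pi**2) - 4*cos(7*pi*t/4)/(7*pi); evaluating from -4 to 4: ∫_{-4}^{4} (1 - 3*t) sin(7*pi*t/4) dt = (-44/(7*pi)) - (52/(7*pi)) = -96/(7*pi).
Hence b_7 = (1/4)·(-96/(7*pi)) = -24/(7*pi).

-24/(7*pi)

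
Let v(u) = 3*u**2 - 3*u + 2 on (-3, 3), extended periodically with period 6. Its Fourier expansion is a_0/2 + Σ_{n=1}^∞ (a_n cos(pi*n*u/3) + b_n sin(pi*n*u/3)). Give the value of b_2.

b_2 = 1/3 ∫_{-3}^{3} v(u) sin(2*pi*u/3) du.
Integrating by parts twice (tabular method), an antiderivative of (3*u**2 - 3*u + 2) sin(2*pi*u/3) is -9*u**2*cos(2*pi*u/3)/(2*pi) + 27*u*sin(2*pi*u/3)/(2*pi**2) + 9*u*cos(2*pi*u/3)/(2*pi) - 27*sin(2*pi*u/3)/(4*pi**2) - 3*cos(2*pi*u/3)/pi + 81*cos(2*pi*u/3)/(4*pi**3); evaluating from -3 to 3: ∫_{-3}^{3} (3*u**2 - 3*u + 2) sin(2*pi*u/3) du = (-30/pi + 81/(4*pi**3)) - (-57/pi + 81/(4*pi**3)) = 27/pi.
Hence b_2 = (1/3)·(27/pi) = 9/pi.

9/pi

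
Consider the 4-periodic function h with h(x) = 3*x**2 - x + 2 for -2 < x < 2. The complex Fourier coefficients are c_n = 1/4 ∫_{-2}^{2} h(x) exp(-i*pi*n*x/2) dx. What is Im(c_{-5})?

-2/(5*pi)

Since h is real-valued, Im(c_{-5}) = -1/4 ∫_{-2}^{2} h(x) sin(-5*pi*x/2) dx = b_{5}/2.
Integrating by parts twice (tabular method), an antiderivative of (3*x**2 - x + 2) sin(-5*pi*x/2) is 6*x**2*cos(5*pi*x/2)/(5*pi) - 24*x*sin(5*pi*x/2)/(25*pi**2) - 2*x*cos(5*pi*x/2)/(5*pi) + 4*sin(5*pi*x/2)/(25*pi**2) - 48*cos(5*pi*x/2)/(125*pi**3) + 4*cos(5*pi*x/2)/(5*pi); evaluating from -2 to 2: ∫_{-2}^{2} (3*x**2 - x + 2) sin(-5*pi*x/2) dx = (24*(2 - 25*pi**2)/(125*pi**3)) - (16*(3 - 50*pi**2)/(125*pi**3)) = 8/(5*pi).
Hence Im(c_{-5}) = (-1/4)·(8/(5*pi)) = -2/(5*pi).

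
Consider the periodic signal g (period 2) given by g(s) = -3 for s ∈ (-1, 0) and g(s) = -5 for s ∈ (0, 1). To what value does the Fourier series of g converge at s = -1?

s = -1 differs from s = 1 by -1 full period(s), and the series is 2-periodic.
At s = 1 the one-sided limits are g(1^-) = -5 and g(1^+) = -3.
By Dirichlet's theorem the series converges to their average, [(-5) + (-3)]/2 = -4.

-4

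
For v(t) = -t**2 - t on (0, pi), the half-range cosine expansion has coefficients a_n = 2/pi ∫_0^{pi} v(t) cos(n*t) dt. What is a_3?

4*(1 + pi)/(9*pi)

a_3 = 2/pi ∫_0^{pi} (-t**2 - t) cos(3*t) dt.
Integrating by parts twice (tabular method), an antiderivative of (-t**2 - t) cos(3*t) is -t**2*sin(3*t)/3 - t*sin(3*t)/3 - 2*t*cos(3*t)/9 + 2*sin(3*t)/27 - cos(3*t)/9; evaluating from 0 to pi: ∫_{0}^{pi} (-t**2 - t) cos(3*t) dt = (1/9 + 2*pi/9) - (-1/9) = 2/9 + 2*pi/9.
Hence a_3 = (2/pi)·(2/9 + 2*pi/9) = 4*(1 + pi)/(9*pi).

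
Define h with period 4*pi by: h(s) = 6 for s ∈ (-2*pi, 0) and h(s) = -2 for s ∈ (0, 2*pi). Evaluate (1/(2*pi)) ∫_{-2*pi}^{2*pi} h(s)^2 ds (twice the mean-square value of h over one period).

40

(1/(2*pi)) ∫_{-2*pi}^{2*pi} h(s)^2 ds = (1/(2*pi)) · (80*pi) = 40.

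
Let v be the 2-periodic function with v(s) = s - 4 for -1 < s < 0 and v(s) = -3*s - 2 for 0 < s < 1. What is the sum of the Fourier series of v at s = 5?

s = 5 differs from s = 1 by 2 full period(s), and the series is 2-periodic.
v is continuous at s = 1 with value -5, so the series converges to -5 there.

-5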